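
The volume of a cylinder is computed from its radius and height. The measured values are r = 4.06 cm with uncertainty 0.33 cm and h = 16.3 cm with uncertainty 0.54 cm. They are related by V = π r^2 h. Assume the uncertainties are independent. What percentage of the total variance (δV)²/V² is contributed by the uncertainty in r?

96.0%

(δV/V)² = (2·δr/r)² + (1·δh/h)²
  r term: (2×0.0813)² = 0.0264
  h term: (1×0.0331)² = 0.00110
Total = 0.0275. Share from r = 0.0264/0.0275 = 0.960.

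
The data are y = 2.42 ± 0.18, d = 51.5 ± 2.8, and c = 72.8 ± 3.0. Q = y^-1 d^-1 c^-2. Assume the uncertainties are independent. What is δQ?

1.87e-07

Since Q is a product/quotient, work with relative uncertainties:
  (-1·δy/y)² = (-1×0.0744)² = 0.00553;  (-1·δd/d)² = (-1×0.0544)² = 0.00296;  (-2·δc/c)² = (-2×0.0412)² = 0.00679
δQ/Q = √(0.0153) = 0.124
Q = 1.51e-06, so δQ = 0.124 × 1.51e-06 = 1.87e-07.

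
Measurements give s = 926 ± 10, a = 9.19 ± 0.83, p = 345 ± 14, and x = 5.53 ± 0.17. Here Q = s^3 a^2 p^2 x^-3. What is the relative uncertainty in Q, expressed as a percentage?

Since Q is a product/quotient, work with relative uncertainties:
  (3·δs/s)² = (3×0.0108)² = 0.00105;  (2·δa/a)² = (2×0.0903)² = 0.0326;  (2·δp/p)² = (2×0.0406)² = 0.00659;  (-3·δx/x)² = (-3×0.0307)² = 0.00851
δQ/Q = √(0.0488) = 0.221

22.1%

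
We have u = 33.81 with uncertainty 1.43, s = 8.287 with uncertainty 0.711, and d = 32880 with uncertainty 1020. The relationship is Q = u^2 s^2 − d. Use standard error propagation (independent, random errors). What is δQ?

15100

Let p = u^2·s^2 = 78500. δp/p = √((2·δu/u)² + (2·δs/s)²) = √(0.00716 + 0.0294) = 0.191, so δp = 15000.
Q = p − d: δQ = √(δp² + δd²) = √(2.26e+08 + 1.04e+06) = 15100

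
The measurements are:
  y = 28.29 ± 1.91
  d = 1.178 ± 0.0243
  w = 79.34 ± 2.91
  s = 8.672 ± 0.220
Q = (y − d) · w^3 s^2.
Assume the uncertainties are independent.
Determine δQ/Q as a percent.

Let u = y − d = 27.11. δu = √(δy² + δd²) = √(3.65 + 0.000590) = 1.91, so δu/u = 0.0705.
Q is then a monomial in u, w, s:
δQ/Q = √((δu/u)² + (3·δw/w)² + (2·δs/s)²) = √(0.00496 + 0.0121 + 0.00257) = 0.140

14.0%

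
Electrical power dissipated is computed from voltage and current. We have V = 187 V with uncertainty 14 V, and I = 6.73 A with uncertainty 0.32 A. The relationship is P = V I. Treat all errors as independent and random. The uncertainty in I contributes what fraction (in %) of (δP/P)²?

28.7%

(δP/P)² = (1·δV/V)² + (1·δI/I)²
  V term: (1×0.0749)² = 0.00560
  I term: (1×0.0475)² = 0.00226
Total = 0.00787. Share from I = 0.00226/0.00787 = 0.287.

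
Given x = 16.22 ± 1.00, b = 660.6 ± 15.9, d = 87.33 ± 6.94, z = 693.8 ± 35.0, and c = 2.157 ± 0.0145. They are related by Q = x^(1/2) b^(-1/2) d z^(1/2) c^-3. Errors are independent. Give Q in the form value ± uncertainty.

Relative error in a monomial: (δQ/Q)² = Σ (nᵢ · δxᵢ/xᵢ)².
  (½·δx/x)² = (0.5×0.0617)² = 0.000950;  (−½·δb/b)² = (-0.5×0.0241)² = 0.000145;  (1·δd/d)² = (1×0.0795)² = 0.00632;  (½·δz/z)² = (0.5×0.0504)² = 0.000636;  (-3·δc/c)² = (-3×0.00672)² = 0.000407
δQ/Q = √(0.00845) = 0.0919
Q = 35.92, so δQ = 0.0919 × 35.92 = 3.30.

35.92 ± 3.30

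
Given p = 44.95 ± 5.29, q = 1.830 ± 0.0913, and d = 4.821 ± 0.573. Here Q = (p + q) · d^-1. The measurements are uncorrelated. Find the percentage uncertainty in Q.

16.4%

Let u = p + q = 46.78. δu = √(δp² + δq²) = √(28.0 + 0.00834) = 5.29, so δu/u = 0.113.
Q is then a monomial in u, d:
δQ/Q = √((δu/u)² + (-1·δd/d)²) = √(0.0128 + 0.0141) = 0.164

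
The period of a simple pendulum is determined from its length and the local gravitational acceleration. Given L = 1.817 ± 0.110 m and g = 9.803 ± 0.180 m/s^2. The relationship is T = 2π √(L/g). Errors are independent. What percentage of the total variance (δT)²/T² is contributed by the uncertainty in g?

(δT/T)² = (½·δL/L)² + (−½·δg/g)²
  L term: (0.5×0.0605)² = 0.000916
  g term: (-0.5×0.0184)² = 8.43e-05
Total = 0.00100. Share from g = 8.43e-05/0.00100 = 0.0842.

8.42%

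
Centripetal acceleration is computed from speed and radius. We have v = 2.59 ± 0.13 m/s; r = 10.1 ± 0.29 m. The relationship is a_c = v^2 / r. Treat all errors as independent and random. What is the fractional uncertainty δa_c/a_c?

0.104

Products/powers → add relative errors in quadrature, weighted by exponent:
  (2·δv/v)² = (2×0.0502)² = 0.0101;  (-1·δr/r)² = (-1×0.0287)² = 0.000824
δa_c/a_c = √(0.0109) = 0.104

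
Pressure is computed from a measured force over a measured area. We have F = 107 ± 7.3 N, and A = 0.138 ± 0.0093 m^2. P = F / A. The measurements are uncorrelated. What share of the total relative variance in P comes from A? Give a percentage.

(δP/P)² = (1·δF/F)² + (-1·δA/A)²
  F term: (1×0.0682)² = 0.00465
  A term: (-1×0.0674)² = 0.00454
Total = 0.00920. Share from A = 0.00454/0.00920 = 0.494.

49.4%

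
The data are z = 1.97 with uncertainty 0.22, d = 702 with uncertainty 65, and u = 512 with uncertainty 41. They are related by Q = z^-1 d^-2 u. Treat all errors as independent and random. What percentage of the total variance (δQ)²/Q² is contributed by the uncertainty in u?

(δQ/Q)² = (-1·δz/z)² + (-2·δd/d)² + (1·δu/u)²
  z term: (-1×0.112)² = 0.0125
  d term: (-2×0.0926)² = 0.0343
  u term: (1×0.0801)² = 0.00641
Total = 0.0532. Share from u = 0.00641/0.0532 = 0.121.

12.1%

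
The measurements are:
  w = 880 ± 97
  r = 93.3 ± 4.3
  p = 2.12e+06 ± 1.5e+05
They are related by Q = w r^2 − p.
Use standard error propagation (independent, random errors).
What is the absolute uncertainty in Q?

1.11e+06

Let h = w·r^2 = 7.66e+06. δh/h = √((1·δw/w)² + (2·δr/r)²) = √(0.0122 + 0.00850) = 0.144, so δh = 1.1e+06.
Q = h − p: δQ = √(δh² + δp²) = √(1.21e+12 + 2.25e+10) = 1.11e+06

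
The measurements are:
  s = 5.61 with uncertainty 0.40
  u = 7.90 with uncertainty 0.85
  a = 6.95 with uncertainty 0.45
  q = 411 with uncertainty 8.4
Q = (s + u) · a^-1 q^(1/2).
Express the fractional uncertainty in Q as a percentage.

Let w = s + u = 13.5. δw = √(δs² + δu²) = √(0.160 + 0.722) = 0.939, so δw/w = 0.0695.
Q is then a monomial in w, a, q:
δQ/Q = √((δw/w)² + (-1·δa/a)² + (½·δq/q)²) = √(0.00484 + 0.00419 + 0.000104) = 0.0956

9.56%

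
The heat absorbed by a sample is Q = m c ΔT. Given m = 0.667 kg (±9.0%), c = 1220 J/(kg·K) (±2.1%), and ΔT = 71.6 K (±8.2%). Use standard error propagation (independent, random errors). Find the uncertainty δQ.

7200 J

Each factor contributes (exponent × relative error)² to (δQ/Q)²:
  (1·δm/m)² = (1×0.0900)² = 0.00810;  (1·δc/c)² = (1×0.0210)² = 0.000441;  (1·δΔT/ΔT)² = (1×0.0820)² = 0.00672
δQ/Q = √(0.0153) = 0.124
Q = 58300 J, so δQ = 0.124 × 58300 = 7200 J.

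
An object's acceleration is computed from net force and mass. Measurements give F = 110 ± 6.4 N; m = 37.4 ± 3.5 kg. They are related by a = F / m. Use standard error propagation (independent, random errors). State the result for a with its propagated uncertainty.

a is a product of powers, so relative uncertainties combine in quadrature:
  (1·δF/F)² = (1×0.0582)² = 0.00339;  (-1·δm/m)² = (-1×0.0936)² = 0.00876
δa/a = √(0.0121) = 0.110
a = 2.94 m/s^2, so δa = 0.110 × 2.94 = 0.324 m/s^2.

2.94 ± 0.324 m/s^2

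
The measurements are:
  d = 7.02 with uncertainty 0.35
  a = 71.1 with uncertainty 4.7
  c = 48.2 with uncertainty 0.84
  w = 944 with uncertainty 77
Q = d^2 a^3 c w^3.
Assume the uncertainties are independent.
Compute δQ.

2.38e+17

Since Q is a product/quotient, work with relative uncertainties:
  (2·δd/d)² = (2×0.0499)² = 0.00994;  (3·δa/a)² = (3×0.0661)² = 0.0393;  (1·δc/c)² = (1×0.0174)² = 0.000304;  (3·δw/w)² = (3×0.0816)² = 0.0599
δQ/Q = √(0.109) = 0.331
Q = 7.18e+17, so δQ = 0.331 × 7.18e+17 = 2.38e+17.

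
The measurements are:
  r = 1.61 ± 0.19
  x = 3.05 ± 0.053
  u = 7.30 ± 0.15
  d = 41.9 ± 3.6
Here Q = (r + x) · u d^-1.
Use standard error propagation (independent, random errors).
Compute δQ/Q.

Let w = r + x = 4.66. δw = √(δr² + δx²) = √(0.0361 + 0.00281) = 0.197, so δw/w = 0.0423.
Q is then a monomial in w, u, d:
δQ/Q = √((δw/w)² + (1·δu/u)² + (-1·δd/d)²) = √(0.00179 + 0.000422 + 0.00738) = 0.0980

0.0980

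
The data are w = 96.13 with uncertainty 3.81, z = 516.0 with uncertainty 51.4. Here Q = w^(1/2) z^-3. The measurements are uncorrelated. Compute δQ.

Relative error in a monomial: (δQ/Q)² = Σ (nᵢ · δxᵢ/xᵢ)².
  (½·δw/w)² = (0.5×0.0396)² = 0.000393;  (-3·δz/z)² = (-3×0.0996)² = 0.0893
δQ/Q = √(0.0897) = 0.299
Q = 7.136e-08, so δQ = 0.299 × 7.136e-08 = 2.14e-08.

2.14e-08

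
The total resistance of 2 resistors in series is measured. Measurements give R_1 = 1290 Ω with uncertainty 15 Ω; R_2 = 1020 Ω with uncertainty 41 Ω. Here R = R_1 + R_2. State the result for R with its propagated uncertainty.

2310 ± 43.7 Ω

Each term contributes (cᵢ δxᵢ)² to (δR)²:
  (δR_1)² = 225;  (δR_2)² = 1680
δR = √(1910) = 43.7 Ω
R = 2310 Ω.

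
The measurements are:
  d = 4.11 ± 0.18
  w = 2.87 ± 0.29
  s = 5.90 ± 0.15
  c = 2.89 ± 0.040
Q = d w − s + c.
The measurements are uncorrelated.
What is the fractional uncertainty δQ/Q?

0.149

Let p = d·w = 11.8. δp/p = √((1·δd/d)² + (1·δw/w)²) = √(0.00192 + 0.0102) = 0.110, so δp = 1.30.
Q = p − s + c: δQ = √(δp² + δs² + δc²) = √(1.69 + 0.0225 + 0.00160) = 1.31
Q = 8.79, so δQ/Q = 1.31/8.79 = 0.149.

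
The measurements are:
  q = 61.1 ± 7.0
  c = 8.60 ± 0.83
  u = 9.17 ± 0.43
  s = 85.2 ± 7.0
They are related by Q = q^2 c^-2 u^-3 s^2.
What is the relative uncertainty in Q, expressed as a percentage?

Each factor contributes (exponent × relative error)² to (δQ/Q)²:
  (2·δq/q)² = (2×0.115)² = 0.0525;  (-2·δc/c)² = (-2×0.0965)² = 0.0373;  (-3·δu/u)² = (-3×0.0469)² = 0.0198;  (2·δs/s)² = (2×0.0822)² = 0.0270
δQ/Q = √(0.137) = 0.370

37.0%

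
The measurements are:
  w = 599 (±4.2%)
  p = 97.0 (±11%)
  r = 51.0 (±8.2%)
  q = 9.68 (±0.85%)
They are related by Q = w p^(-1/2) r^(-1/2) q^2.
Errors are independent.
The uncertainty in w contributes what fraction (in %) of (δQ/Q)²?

26.1%

(δQ/Q)² = (1·δw/w)² + (−½·δp/p)² + (−½·δr/r)² + (2·δq/q)²
  w term: (1×0.0420)² = 0.00176
  p term: (-0.5×0.110)² = 0.00302
  r term: (-0.5×0.0820)² = 0.00168
  q term: (2×0.00850)² = 0.000289
Total = 0.00676. Share from w = 0.00176/0.00676 = 0.261.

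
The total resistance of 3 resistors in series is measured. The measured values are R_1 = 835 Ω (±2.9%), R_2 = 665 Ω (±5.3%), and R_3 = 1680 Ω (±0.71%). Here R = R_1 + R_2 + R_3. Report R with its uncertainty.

3180 ± 44.4 Ω

For a sum/difference, combine absolute errors in quadrature:
  (δR_1)² = 586;  (δR_2)² = 1240;  (δR_3)² = 142
δR = √(1970) = 44.4 Ω
R = 3180 Ω.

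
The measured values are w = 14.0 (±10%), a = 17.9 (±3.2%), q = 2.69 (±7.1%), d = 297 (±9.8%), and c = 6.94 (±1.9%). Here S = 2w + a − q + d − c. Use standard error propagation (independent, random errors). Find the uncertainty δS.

For a sum/difference, combine absolute errors in quadrature:
  (2·δw)² = 7.84;  (δa)² = 0.328;  (δq)² = 0.0365;  (δd)² = 847;  (δc)² = 0.0174
δS = √(855) = 29.2

29.2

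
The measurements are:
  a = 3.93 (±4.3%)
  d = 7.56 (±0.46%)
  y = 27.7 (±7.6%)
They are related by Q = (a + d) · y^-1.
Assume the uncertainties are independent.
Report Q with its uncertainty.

Let u = a + d = 11.5. δu = √(δa² + δd²) = √(0.0286 + 0.00121) = 0.173, so δu/u = 0.0150.
Q is then a monomial in u, y:
δQ/Q = √((δu/u)² + (-1·δy/y)²) = √(0.000225 + 0.00578) = 0.0775
Q = 0.415, so δQ = 0.0775 × 0.415 = 0.0321.

0.415 ± 0.0321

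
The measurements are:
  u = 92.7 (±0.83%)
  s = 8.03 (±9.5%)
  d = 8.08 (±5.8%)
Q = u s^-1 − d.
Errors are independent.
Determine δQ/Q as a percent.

34.5%

Let p = u·s^-1 = 11.5. δp/p = √((1·δu/u)² + (-1·δs/s)²) = √(6.89e-05 + 0.00903) = 0.0954, so δp = 1.10.
Q = p − d: δQ = √(δp² + δd²) = √(1.21 + 0.220) = 1.20
Q = 3.46, so δQ/Q = 1.20/3.46 = 0.345.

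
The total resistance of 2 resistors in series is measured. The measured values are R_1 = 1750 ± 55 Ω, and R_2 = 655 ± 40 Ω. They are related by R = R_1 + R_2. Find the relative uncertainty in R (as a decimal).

For a sum/difference, combine absolute errors in quadrature:
  (δR_1)² = 3020;  (δR_2)² = 1600
δR = √(4620) = 68.0 Ω
R = 2400 Ω, so δR/R = 68.0/2400 = 0.0283.

0.0283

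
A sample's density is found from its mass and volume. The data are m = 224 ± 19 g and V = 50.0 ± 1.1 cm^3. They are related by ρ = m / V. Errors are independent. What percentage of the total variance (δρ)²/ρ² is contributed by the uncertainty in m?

93.7%

(δρ/ρ)² = (1·δm/m)² + (-1·δV/V)²
  m term: (1×0.0848)² = 0.00719
  V term: (-1×0.0220)² = 0.000484
Total = 0.00768. Share from m = 0.00719/0.00768 = 0.937.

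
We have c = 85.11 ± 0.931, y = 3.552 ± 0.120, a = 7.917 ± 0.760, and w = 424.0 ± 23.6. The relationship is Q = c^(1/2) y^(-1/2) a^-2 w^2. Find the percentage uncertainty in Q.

For a monomial Q ∝ c^(1/2), y^(-1/2), a^-2, w^2, fractional errors add in quadrature:
  (½·δc/c)² = (0.5×0.0109)² = 2.99e-05;  (−½·δy/y)² = (-0.5×0.0338)² = 0.000285;  (-2·δa/a)² = (-2×0.0960)² = 0.0369;  (2·δw/w)² = (2×0.0557)² = 0.0124
δQ/Q = √(0.0496) = 0.223

22.3%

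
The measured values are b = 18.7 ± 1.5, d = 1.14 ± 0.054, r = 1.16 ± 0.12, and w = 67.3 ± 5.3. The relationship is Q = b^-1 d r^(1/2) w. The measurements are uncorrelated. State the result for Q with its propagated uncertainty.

Q is a product of powers, so relative uncertainties combine in quadrature:
  (-1·δb/b)² = (-1×0.0802)² = 0.00643;  (1·δd/d)² = (1×0.0474)² = 0.00224;  (½·δr/r)² = (0.5×0.103)² = 0.00268;  (1·δw/w)² = (1×0.0788)² = 0.00620
δQ/Q = √(0.0176) = 0.132
Q = 4.42, so δQ = 0.132 × 4.42 = 0.585.

4.42 ± 0.585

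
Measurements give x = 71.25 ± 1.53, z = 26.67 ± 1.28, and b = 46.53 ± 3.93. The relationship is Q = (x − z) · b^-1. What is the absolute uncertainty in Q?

0.0916

Let u = x − z = 44.58. δu = √(δx² + δz²) = √(2.34 + 1.64) = 1.99, so δu/u = 0.0447.
Q is then a monomial in u, b:
δQ/Q = √((δu/u)² + (-1·δb/b)²) = √(0.00200 + 0.00713) = 0.0956
Q = 0.9581, so δQ = 0.0956 × 0.9581 = 0.0916.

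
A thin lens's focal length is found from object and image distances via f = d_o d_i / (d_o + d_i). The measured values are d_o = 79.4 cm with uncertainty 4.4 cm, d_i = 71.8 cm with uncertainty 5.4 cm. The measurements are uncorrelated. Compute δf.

∂f/∂d_o = (d_i/(d_o+d_i))² = 0.225;  ∂f/∂d_i = (d_o/(d_o+d_i))² = 0.276
δf = √((∂f/∂d_o · δd_o)² + (∂f/∂d_i · δd_i)²) = √(0.984 + 2.22) = 1.79 cm

1.79 cm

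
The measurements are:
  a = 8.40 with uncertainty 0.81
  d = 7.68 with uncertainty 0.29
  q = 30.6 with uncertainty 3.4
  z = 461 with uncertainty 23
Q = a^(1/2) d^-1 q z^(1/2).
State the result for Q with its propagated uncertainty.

248 ± 32.1

Since Q is a product/quotient, work with relative uncertainties:
  (½·δa/a)² = (0.5×0.0964)² = 0.00232;  (-1·δd/d)² = (-1×0.0378)² = 0.00143;  (1·δq/q)² = (1×0.111)² = 0.0123;  (½·δz/z)² = (0.5×0.0499)² = 0.000622
δQ/Q = √(0.0167) = 0.129
Q = 248, so δQ = 0.129 × 248 = 32.1.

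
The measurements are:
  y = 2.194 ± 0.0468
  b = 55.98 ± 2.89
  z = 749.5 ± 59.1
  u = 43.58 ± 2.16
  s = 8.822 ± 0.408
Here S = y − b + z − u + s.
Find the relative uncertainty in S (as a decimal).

0.0896

Absolute uncertainties add in quadrature for a linear combination:
  (δy)² = 0.00219;  (δb)² = 8.35;  (δz)² = 3490;  (δu)² = 4.67;  (δs)² = 0.166
δS = √(3510) = 59.2
S = 661.0, so δS/S = 59.2/661.0 = 0.0896.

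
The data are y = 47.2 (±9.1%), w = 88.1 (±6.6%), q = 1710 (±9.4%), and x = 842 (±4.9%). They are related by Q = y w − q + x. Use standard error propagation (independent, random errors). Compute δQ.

Let p = y·w = 4160. δp/p = √((1·δy/y)² + (1·δw/w)²) = √(0.00828 + 0.00436) = 0.112, so δp = 467.
Q = p − q + x: δQ = √(δp² + δq² + δx²) = √(2.19e+05 + 25800 + 1700) = 496

496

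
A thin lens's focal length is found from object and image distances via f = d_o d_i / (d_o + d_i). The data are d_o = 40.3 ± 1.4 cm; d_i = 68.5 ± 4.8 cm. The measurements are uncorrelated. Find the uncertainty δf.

∂f/∂d_o = (d_i/(d_o+d_i))² = 0.396;  ∂f/∂d_i = (d_o/(d_o+d_i))² = 0.137
δf = √((∂f/∂d_o · δd_o)² + (∂f/∂d_i · δd_i)²) = √(0.308 + 0.434) = 0.861 cm

0.861 cm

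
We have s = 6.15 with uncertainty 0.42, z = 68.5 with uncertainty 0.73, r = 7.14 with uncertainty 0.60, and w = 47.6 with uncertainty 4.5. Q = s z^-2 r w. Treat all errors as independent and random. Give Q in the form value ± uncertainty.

For a monomial Q ∝ s, z^-2, r, w, fractional errors add in quadrature:
  (1·δs/s)² = (1×0.0683)² = 0.00466;  (-2·δz/z)² = (-2×0.0107)² = 0.000454;  (1·δr/r)² = (1×0.0840)² = 0.00706;  (1·δw/w)² = (1×0.0945)² = 0.00894
δQ/Q = √(0.0211) = 0.145
Q = 0.445, so δQ = 0.145 × 0.445 = 0.0647.

0.445 ± 0.0647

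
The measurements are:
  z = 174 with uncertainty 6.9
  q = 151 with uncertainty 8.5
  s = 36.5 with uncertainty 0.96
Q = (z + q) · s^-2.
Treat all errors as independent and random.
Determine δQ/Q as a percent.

6.25%

Let u = z + q = 325. δu = √(δz² + δq²) = √(47.6 + 72.2) = 10.9, so δu/u = 0.0337.
Q is then a monomial in u, s:
δQ/Q = √((δu/u)² + (-2·δs/s)²) = √(0.00113 + 0.00277) = 0.0625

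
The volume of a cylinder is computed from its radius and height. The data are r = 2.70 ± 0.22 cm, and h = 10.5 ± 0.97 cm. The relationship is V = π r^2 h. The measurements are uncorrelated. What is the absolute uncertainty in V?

Products/powers → add relative errors in quadrature, weighted by exponent:
  (2·δr/r)² = (2×0.0815)² = 0.0266;  (1·δh/h)² = (1×0.0924)² = 0.00853
δV/V = √(0.0351) = 0.187
V = 240 cm^3, so δV = 0.187 × 240 = 45.0 cm^3.

45.0 cm^3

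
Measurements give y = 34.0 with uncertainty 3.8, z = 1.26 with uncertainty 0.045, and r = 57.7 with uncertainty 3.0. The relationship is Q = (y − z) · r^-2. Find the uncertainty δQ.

0.00153

Let u = y − z = 32.7. δu = √(δy² + δz²) = √(14.4 + 0.00202) = 3.80, so δu/u = 0.116.
Q is then a monomial in u, r:
δQ/Q = √((δu/u)² + (-2·δr/r)²) = √(0.0135 + 0.0108) = 0.156
Q = 0.00983, so δQ = 0.156 × 0.00983 = 0.00153.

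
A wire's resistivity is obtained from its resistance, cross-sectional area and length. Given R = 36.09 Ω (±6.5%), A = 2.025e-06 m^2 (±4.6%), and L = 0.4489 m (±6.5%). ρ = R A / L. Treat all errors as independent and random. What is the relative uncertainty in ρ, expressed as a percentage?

10.3%

Since ρ is a product/quotient, work with relative uncertainties:
  (1·δR/R)² = (1×0.0650)² = 0.00423;  (1·δA/A)² = (1×0.0460)² = 0.00212;  (-1·δL/L)² = (-1×0.0650)² = 0.00423
δρ/ρ = √(0.0106) = 0.103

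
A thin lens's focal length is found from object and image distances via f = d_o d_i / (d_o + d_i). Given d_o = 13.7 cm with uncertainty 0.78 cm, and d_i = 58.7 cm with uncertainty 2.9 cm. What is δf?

∂f/∂d_o = (d_i/(d_o+d_i))² = 0.657;  ∂f/∂d_i = (d_o/(d_o+d_i))² = 0.0358
δf = √((∂f/∂d_o · δd_o)² + (∂f/∂d_i · δd_i)²) = √(0.263 + 0.0108) = 0.523 cm

0.523 cm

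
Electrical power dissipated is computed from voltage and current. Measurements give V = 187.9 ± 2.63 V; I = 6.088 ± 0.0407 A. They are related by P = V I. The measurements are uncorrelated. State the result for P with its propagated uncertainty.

1144 ± 17.7 W

Since P is a product/quotient, work with relative uncertainties:
  (1·δV/V)² = (1×0.0140)² = 0.000196;  (1·δI/I)² = (1×0.00669)² = 4.47e-05
δP/P = √(0.000241) = 0.0155
P = 1144 W, so δP = 0.0155 × 1144 = 17.7 W.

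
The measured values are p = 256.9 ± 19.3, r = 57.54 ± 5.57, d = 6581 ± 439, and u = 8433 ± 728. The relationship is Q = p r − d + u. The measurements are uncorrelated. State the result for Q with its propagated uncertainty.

16630 ± 2000

Let w = p·r = 14780. δw/w = √((1·δp/p)² + (1·δr/r)²) = √(0.00564 + 0.00937) = 0.123, so δw = 1810.
Q = w − d + u: δQ = √(δw² + δd² + δu²) = √(3.28e+06 + 1.93e+05 + 5.3e+05) = 2000
Q = 16630.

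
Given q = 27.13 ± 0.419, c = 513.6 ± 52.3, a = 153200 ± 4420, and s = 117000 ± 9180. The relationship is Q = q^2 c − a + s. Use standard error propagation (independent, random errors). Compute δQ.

41500

Let p = q^2·c = 378000. δp/p = √((2·δq/q)² + (1·δc/c)²) = √(0.000954 + 0.0104) = 0.106, so δp = 40200.
Q = p − a + s: δQ = √(δp² + δa² + δs²) = √(1.62e+09 + 1.95e+07 + 8.43e+07) = 41500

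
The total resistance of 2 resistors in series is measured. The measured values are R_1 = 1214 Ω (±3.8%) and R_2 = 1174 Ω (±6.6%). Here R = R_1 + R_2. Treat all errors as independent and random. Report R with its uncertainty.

2388 ± 90.2 Ω

For a sum/difference, combine absolute errors in quadrature:
  (δR_1)² = 2130;  (δR_2)² = 6000
δR = √(8130) = 90.2 Ω
R = 2388 Ω.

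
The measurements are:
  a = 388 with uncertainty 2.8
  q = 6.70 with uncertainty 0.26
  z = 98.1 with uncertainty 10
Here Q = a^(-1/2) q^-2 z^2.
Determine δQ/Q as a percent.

Since Q is a product/quotient, work with relative uncertainties:
  (−½·δa/a)² = (-0.5×0.00722)² = 1.3e-05;  (-2·δq/q)² = (-2×0.0388)² = 0.00602;  (2·δz/z)² = (2×0.102)² = 0.0416
δQ/Q = √(0.0476) = 0.218

21.8%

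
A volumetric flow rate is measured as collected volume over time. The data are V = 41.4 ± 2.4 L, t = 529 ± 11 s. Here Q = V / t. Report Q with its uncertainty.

Relative error in a monomial: (δQ/Q)² = Σ (nᵢ · δxᵢ/xᵢ)².
  (1·δV/V)² = (1×0.0580)² = 0.00336;  (-1·δt/t)² = (-1×0.0208)² = 0.000432
δQ/Q = √(0.00379) = 0.0616
Q = 0.0783 L/s, so δQ = 0.0616 × 0.0783 = 0.00482 L/s.

0.0783 ± 0.00482 L/s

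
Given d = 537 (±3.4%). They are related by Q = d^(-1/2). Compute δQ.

Q ∝ d^(-1/2), so δQ/Q = |−½| · δd/d = 0.5 × 0.0340 = 0.0170.
Q = 0.0432, so δQ = 0.0170 × 0.0432 = 0.000734.

0.000734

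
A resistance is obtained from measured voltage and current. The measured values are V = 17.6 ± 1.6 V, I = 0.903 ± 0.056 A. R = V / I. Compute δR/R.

0.110

Each factor contributes (exponent × relative error)² to (δR/R)²:
  (1·δV/V)² = (1×0.0909)² = 0.00826;  (-1·δI/I)² = (-1×0.0620)² = 0.00385
δR/R = √(0.0121) = 0.110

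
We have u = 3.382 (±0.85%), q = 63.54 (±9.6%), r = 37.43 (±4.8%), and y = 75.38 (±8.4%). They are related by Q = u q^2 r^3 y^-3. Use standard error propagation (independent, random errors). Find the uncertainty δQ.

Q is a product of powers, so relative uncertainties combine in quadrature:
  (1·δu/u)² = (1×0.00850)² = 7.23e-05;  (2·δq/q)² = (2×0.0960)² = 0.0369;  (3·δr/r)² = (3×0.0480)² = 0.0207;  (-3·δy/y)² = (-3×0.0840)² = 0.0635
δQ/Q = √(0.121) = 0.348
Q = 1672, so δQ = 0.348 × 1672 = 582.

582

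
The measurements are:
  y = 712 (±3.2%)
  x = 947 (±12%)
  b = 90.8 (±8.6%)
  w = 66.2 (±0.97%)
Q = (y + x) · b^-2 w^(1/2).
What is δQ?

Let u = y + x = 1660. δu = √(δy² + δx²) = √(519 + 12900) = 116, so δu/u = 0.0699.
Q is then a monomial in u, b, w:
δQ/Q = √((δu/u)² + (-2·δb/b)² + (½·δw/w)²) = √(0.00488 + 0.0296 + 2.35e-05) = 0.186
Q = 1.64, so δQ = 0.186 × 1.64 = 0.304.

0.304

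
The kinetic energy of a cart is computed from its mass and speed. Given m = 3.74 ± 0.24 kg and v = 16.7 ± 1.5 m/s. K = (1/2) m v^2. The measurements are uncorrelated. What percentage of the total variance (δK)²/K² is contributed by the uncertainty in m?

11.3%

(δK/K)² = (1·δm/m)² + (2·δv/v)²
  m term: (1×0.0642)² = 0.00412
  v term: (2×0.0898)² = 0.0323
Total = 0.0364. Share from m = 0.00412/0.0364 = 0.113.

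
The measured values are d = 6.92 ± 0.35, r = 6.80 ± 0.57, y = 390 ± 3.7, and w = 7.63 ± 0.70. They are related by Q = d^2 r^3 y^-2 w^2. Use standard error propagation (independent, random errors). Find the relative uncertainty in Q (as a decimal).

0.328

Each factor contributes (exponent × relative error)² to (δQ/Q)²:
  (2·δd/d)² = (2×0.0506)² = 0.0102;  (3·δr/r)² = (3×0.0838)² = 0.0632;  (-2·δy/y)² = (-2×0.00949)² = 0.000360;  (2·δw/w)² = (2×0.0917)² = 0.0337
δQ/Q = √(0.107) = 0.328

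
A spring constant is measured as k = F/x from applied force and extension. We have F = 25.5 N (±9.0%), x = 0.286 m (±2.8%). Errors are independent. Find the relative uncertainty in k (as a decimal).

0.0943

For a monomial k ∝ F, x^-1, fractional errors add in quadrature:
  (1·δF/F)² = (1×0.0900)² = 0.00810;  (-1·δx/x)² = (-1×0.0280)² = 0.000784
δk/k = √(0.00888) = 0.0943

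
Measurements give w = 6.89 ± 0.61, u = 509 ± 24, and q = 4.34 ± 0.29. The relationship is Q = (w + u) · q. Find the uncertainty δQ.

182

Let h = w + u = 516. δh = √(δw² + δu²) = √(0.372 + 576) = 24.0, so δh/h = 0.0465.
Q is then a monomial in h, q:
δQ/Q = √((δh/h)² + (1·δq/q)²) = √(0.00217 + 0.00446) = 0.0814
Q = 2240, so δQ = 0.0814 × 2240 = 182.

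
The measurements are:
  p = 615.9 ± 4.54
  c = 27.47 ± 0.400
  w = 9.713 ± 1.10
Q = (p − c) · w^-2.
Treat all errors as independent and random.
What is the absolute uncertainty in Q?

Let u = p − c = 588.4. δu = √(δp² + δc²) = √(20.6 + 0.160) = 4.56, so δu/u = 0.00775.
Q is then a monomial in u, w:
δQ/Q = √((δu/u)² + (-2·δw/w)²) = √(6e-05 + 0.0513) = 0.227
Q = 6.237, so δQ = 0.227 × 6.237 = 1.41.

1.41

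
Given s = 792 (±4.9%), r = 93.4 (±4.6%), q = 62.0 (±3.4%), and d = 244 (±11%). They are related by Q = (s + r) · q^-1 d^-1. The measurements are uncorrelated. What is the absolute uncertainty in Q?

0.00722

Let u = s + r = 885. δu = √(δs² + δr²) = √(1510 + 18.5) = 39.0, so δu/u = 0.0441.
Q is then a monomial in u, q, d:
δQ/Q = √((δu/u)² + (-1·δq/q)² + (-1·δd/d)²) = √(0.00194 + 0.00116 + 0.0121) = 0.123
Q = 0.0585, so δQ = 0.123 × 0.0585 = 0.00722.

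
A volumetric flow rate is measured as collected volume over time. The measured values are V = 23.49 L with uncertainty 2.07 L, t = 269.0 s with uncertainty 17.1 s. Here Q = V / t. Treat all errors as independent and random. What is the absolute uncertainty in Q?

0.00949 L/s

Q is a product of powers, so relative uncertainties combine in quadrature:
  (1·δV/V)² = (1×0.0881)² = 0.00777;  (-1·δt/t)² = (-1×0.0636)² = 0.00404
δQ/Q = √(0.0118) = 0.109
Q = 0.08732 L/s, so δQ = 0.109 × 0.08732 = 0.00949 L/s.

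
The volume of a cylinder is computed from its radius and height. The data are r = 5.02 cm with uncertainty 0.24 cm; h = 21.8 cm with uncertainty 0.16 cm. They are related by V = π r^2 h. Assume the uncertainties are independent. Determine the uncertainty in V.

For a monomial V ∝ r^2, h, fractional errors add in quadrature:
  (2·δr/r)² = (2×0.0478)² = 0.00914;  (1·δh/h)² = (1×0.00734)² = 5.39e-05
δV/V = √(0.00920) = 0.0959
V = 1730 cm^3, so δV = 0.0959 × 1730 = 166 cm^3.

166 cm^3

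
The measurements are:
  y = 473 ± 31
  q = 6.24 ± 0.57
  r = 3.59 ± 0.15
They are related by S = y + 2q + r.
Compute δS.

Each term contributes (cᵢ δxᵢ)² to (δS)²:
  (δy)² = 961;  (2·δq)² = 1.30;  (δr)² = 0.0225
δS = √(962) = 31.0

31.0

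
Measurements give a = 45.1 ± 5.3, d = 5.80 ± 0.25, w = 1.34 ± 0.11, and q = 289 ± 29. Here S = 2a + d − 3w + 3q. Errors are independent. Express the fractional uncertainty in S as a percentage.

9.14%

For a sum/difference, combine absolute errors in quadrature:
  (2·δa)² = 112;  (δd)² = 0.0625;  (3·δw)² = 0.109;  (3·δq)² = 7570
δS = √(7680) = 87.6
S = 959, so δS/S = 87.6/959 = 0.0914.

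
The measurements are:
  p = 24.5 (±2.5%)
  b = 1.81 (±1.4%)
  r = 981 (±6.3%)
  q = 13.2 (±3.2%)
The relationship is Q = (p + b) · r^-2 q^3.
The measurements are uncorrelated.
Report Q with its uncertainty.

0.0629 ± 0.0101

Let u = p + b = 26.3. δu = √(δp² + δb²) = √(0.375 + 0.000642) = 0.613, so δu/u = 0.0233.
Q is then a monomial in u, r, q:
δQ/Q = √((δu/u)² + (-2·δr/r)² + (3·δq/q)²) = √(0.000543 + 0.0159 + 0.00922) = 0.160
Q = 0.0629, so δQ = 0.160 × 0.0629 = 0.0101.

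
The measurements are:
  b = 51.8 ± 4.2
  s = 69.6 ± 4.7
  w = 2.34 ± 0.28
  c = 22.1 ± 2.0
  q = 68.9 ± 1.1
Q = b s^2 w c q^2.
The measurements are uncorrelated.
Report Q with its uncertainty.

Relative error in a monomial: (δQ/Q)² = Σ (nᵢ · δxᵢ/xᵢ)².
  (1·δb/b)² = (1×0.0811)² = 0.00657;  (2·δs/s)² = (2×0.0675)² = 0.0182;  (1·δw/w)² = (1×0.120)² = 0.0143;  (1·δc/c)² = (1×0.0905)² = 0.00819;  (2·δq/q)² = (2×0.0160)² = 0.00102
δQ/Q = √(0.0483) = 0.220
Q = 6.16e+10, so δQ = 0.220 × 6.16e+10 = 1.35e+10.

(6.16 ± 1.35) × 10^10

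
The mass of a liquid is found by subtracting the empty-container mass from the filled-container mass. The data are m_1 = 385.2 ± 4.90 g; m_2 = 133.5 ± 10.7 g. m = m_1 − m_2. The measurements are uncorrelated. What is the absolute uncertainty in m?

Absolute uncertainties add in quadrature for a linear combination:
  (δm_1)² = 24.0;  (δm_2)² = 114
δm = √(138) = 11.8 g

11.8 g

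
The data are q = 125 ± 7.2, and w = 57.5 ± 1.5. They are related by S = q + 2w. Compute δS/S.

Each term contributes (cᵢ δxᵢ)² to (δS)²:
  (δq)² = 51.8;  (2·δw)² = 9.00
δS = √(60.8) = 7.80
S = 240, so δS/S = 7.80/240 = 0.0325.

0.0325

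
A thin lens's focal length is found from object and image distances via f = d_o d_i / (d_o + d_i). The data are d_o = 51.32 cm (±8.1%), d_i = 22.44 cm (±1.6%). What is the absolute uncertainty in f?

∂f/∂d_o = (d_i/(d_o+d_i))² = 0.0926;  ∂f/∂d_i = (d_o/(d_o+d_i))² = 0.484
δf = √((∂f/∂d_o · δd_o)² + (∂f/∂d_i · δd_i)²) = √(0.148 + 0.0302) = 0.422 cm

0.422 cm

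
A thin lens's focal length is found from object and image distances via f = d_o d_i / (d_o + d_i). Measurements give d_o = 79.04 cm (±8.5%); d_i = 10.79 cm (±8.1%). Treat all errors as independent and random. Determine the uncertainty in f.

0.684 cm

∂f/∂d_o = (d_i/(d_o+d_i))² = 0.0144;  ∂f/∂d_i = (d_o/(d_o+d_i))² = 0.774
δf = √((∂f/∂d_o · δd_o)² + (∂f/∂d_i · δd_i)²) = √(0.00940 + 0.458) = 0.684 cm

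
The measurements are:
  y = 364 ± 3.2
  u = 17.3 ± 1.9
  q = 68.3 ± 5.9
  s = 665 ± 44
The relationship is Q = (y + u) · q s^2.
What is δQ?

Let w = y + u = 381. δw = √(δy² + δu²) = √(10.2 + 3.61) = 3.72, so δw/w = 0.00976.
Q is then a monomial in w, q, s:
δQ/Q = √((δw/w)² + (1·δq/q)² + (2·δs/s)²) = √(9.53e-05 + 0.00746 + 0.0175) = 0.158
Q = 1.15e+10, so δQ = 0.158 × 1.15e+10 = 1.82e+09.

1.82e+09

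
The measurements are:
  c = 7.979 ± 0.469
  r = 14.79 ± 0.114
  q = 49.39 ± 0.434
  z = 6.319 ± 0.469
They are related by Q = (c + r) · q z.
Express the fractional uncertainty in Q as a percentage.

7.77%

Let u = c + r = 22.77. δu = √(δc² + δr²) = √(0.220 + 0.0130) = 0.483, so δu/u = 0.0212.
Q is then a monomial in u, q, z:
δQ/Q = √((δu/u)² + (1·δq/q)² + (1·δz/z)²) = √(0.000449 + 7.72e-05 + 0.00551) = 0.0777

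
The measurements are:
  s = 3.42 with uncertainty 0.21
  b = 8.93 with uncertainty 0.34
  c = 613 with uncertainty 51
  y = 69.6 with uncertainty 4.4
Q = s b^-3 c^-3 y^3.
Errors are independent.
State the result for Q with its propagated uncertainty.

Each factor contributes (exponent × relative error)² to (δQ/Q)²:
  (1·δs/s)² = (1×0.0614)² = 0.00377;  (-3·δb/b)² = (-3×0.0381)² = 0.0130;  (-3·δc/c)² = (-3×0.0832)² = 0.0623;  (3·δy/y)² = (3×0.0632)² = 0.0360
δQ/Q = √(0.115) = 0.339
Q = 7.03e-06, so δQ = 0.339 × 7.03e-06 = 2.38e-06.

(7.03 ± 2.38) × 10^-6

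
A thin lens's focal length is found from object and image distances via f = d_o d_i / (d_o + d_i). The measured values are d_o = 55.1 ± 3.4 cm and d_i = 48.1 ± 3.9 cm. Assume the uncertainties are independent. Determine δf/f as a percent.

5.20%

∂f/∂d_o = (d_i/(d_o+d_i))² = 0.217;  ∂f/∂d_i = (d_o/(d_o+d_i))² = 0.285
δf = √((∂f/∂d_o · δd_o)² + (∂f/∂d_i · δd_i)²) = √(0.546 + 1.24) = 1.33 cm
f = 25.7 cm, so δf/f = 1.33/25.7 = 0.0520.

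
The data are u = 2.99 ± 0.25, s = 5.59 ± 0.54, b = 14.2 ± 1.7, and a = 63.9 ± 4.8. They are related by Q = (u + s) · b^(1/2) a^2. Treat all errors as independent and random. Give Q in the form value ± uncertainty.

Let w = u + s = 8.58. δw = √(δu² + δs²) = √(0.0625 + 0.292) = 0.595, so δw/w = 0.0694.
Q is then a monomial in w, b, a:
δQ/Q = √((δw/w)² + (½·δb/b)² + (2·δa/a)²) = √(0.00481 + 0.00358 + 0.0226) = 0.176
Q = 1.32e+05, so δQ = 0.176 × 1.32e+05 = 23200.

(1.32 ± 0.232) × 10^5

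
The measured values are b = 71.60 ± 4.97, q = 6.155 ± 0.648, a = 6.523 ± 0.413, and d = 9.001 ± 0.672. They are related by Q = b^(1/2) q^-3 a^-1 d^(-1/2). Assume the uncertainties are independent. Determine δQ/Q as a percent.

Products/powers → add relative errors in quadrature, weighted by exponent:
  (½·δb/b)² = (0.5×0.0694)² = 0.00120;  (-3·δq/q)² = (-3×0.105)² = 0.0998;  (-1·δa/a)² = (-1×0.0633)² = 0.00401;  (−½·δd/d)² = (-0.5×0.0747)² = 0.00139
δQ/Q = √(0.106) = 0.326

32.6%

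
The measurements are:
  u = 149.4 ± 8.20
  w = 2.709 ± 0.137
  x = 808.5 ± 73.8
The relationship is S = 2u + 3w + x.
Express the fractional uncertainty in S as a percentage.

6.78%

Absolute uncertainties add in quadrature for a linear combination:
  (2·δu)² = 269;  (3·δw)² = 0.169;  (δx)² = 5450
δS = √(5720) = 75.6
S = 1115, so δS/S = 75.6/1115 = 0.0678.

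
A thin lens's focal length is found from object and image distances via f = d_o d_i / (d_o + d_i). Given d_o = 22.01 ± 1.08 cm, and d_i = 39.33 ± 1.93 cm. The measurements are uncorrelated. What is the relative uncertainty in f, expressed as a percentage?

∂f/∂d_o = (d_i/(d_o+d_i))² = 0.411;  ∂f/∂d_i = (d_o/(d_o+d_i))² = 0.129
δf = √((∂f/∂d_o · δd_o)² + (∂f/∂d_i · δd_i)²) = √(0.197 + 0.0617) = 0.509 cm
f = 14.11 cm, so δf/f = 0.509/14.11 = 0.0361.

3.61%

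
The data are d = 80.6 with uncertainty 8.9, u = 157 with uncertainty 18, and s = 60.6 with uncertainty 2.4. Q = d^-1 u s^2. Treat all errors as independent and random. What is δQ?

1270

Since Q is a product/quotient, work with relative uncertainties:
  (-1·δd/d)² = (-1×0.110)² = 0.0122;  (1·δu/u)² = (1×0.115)² = 0.0131;  (2·δs/s)² = (2×0.0396)² = 0.00627
δQ/Q = √(0.0316) = 0.178
Q = 7150, so δQ = 0.178 × 7150 = 1270.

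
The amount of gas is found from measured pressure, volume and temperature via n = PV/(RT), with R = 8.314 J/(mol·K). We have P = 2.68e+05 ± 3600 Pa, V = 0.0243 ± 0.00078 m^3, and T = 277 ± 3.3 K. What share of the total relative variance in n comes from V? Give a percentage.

(δn/n)² = (1·δP/P)² + (1·δV/V)² + (-1·δT/T)²
  P term: (1×0.0134)² = 0.000180
  V term: (1×0.0321)² = 0.00103
  T term: (-1×0.0119)² = 0.000142
Total = 0.00135. Share from V = 0.00103/0.00135 = 0.762.

76.2%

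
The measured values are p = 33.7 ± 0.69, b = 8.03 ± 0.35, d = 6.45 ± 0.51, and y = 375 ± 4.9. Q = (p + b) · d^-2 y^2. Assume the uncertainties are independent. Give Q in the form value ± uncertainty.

(1.41 ± 0.228) × 10^5

Let u = p + b = 41.7. δu = √(δp² + δb²) = √(0.476 + 0.122) = 0.774, so δu/u = 0.0185.
Q is then a monomial in u, d, y:
δQ/Q = √((δu/u)² + (-2·δd/d)² + (2·δy/y)²) = √(0.000344 + 0.0250 + 0.000683) = 0.161
Q = 1.41e+05, so δQ = 0.161 × 1.41e+05 = 22800.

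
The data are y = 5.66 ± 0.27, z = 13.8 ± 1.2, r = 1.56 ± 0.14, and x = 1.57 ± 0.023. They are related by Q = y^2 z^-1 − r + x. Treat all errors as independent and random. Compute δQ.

0.332

Let p = y^2·z^-1 = 2.32. δp/p = √((2·δy/y)² + (-1·δz/z)²) = √(0.00910 + 0.00756) = 0.129, so δp = 0.300.
Q = p − r + x: δQ = √(δp² + δr² + δx²) = √(0.0898 + 0.0196 + 0.000529) = 0.332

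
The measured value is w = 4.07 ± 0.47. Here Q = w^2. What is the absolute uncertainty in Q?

3.83

Q ∝ w^2, so δQ/Q = |2| · δw/w = 2 × 0.115 = 0.231.
Q = 16.6, so δQ = 0.231 × 16.6 = 3.83.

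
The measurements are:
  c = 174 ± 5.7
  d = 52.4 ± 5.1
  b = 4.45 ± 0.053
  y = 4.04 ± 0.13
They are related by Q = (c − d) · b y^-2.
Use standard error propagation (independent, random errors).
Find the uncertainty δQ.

Let u = c − d = 122. δu = √(δc² + δd²) = √(32.5 + 26.0) = 7.65, so δu/u = 0.0629.
Q is then a monomial in u, b, y:
δQ/Q = √((δu/u)² + (1·δb/b)² + (-2·δy/y)²) = √(0.00396 + 0.000142 + 0.00414) = 0.0908
Q = 33.2, so δQ = 0.0908 × 33.2 = 3.01.

3.01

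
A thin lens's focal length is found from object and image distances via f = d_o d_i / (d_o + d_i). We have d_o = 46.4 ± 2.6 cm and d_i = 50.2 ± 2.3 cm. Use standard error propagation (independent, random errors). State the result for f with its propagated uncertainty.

∂f/∂d_o = (d_i/(d_o+d_i))² = 0.270;  ∂f/∂d_i = (d_o/(d_o+d_i))² = 0.231
δf = √((∂f/∂d_o · δd_o)² + (∂f/∂d_i · δd_i)²) = √(0.493 + 0.282) = 0.880 cm
f = 24.1 cm.

24.1 ± 0.880 cm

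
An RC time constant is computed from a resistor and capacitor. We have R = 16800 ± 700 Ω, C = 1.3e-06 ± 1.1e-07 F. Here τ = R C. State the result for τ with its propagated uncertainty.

0.0218 ± 0.00206 s

For a monomial τ ∝ R, C, fractional errors add in quadrature:
  (1·δR/R)² = (1×0.0417)² = 0.00174;  (1·δC/C)² = (1×0.0846)² = 0.00716
δτ/τ = √(0.00890) = 0.0943
τ = 0.0218 s, so δτ = 0.0943 × 0.0218 = 0.00206 s.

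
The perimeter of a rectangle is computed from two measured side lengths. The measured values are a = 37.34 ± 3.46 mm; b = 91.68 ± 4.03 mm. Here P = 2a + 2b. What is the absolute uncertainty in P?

Sums and differences: (δP)² = Σ (cᵢ δxᵢ)².
  (2·δa)² = 47.9;  (2·δb)² = 65.0
δP = √(113) = 10.6 mm

10.6 mm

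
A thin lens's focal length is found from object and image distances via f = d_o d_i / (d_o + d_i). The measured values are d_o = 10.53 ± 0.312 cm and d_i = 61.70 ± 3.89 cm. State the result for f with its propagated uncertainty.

∂f/∂d_o = (d_i/(d_o+d_i))² = 0.730;  ∂f/∂d_i = (d_o/(d_o+d_i))² = 0.0213
δf = √((∂f/∂d_o · δd_o)² + (∂f/∂d_i · δd_i)²) = √(0.0518 + 0.00684) = 0.242 cm
f = 8.995 cm.

8.995 ± 0.242 cm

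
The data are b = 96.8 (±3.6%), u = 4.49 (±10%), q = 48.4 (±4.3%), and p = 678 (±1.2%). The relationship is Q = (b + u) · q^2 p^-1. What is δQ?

Let w = b + u = 101. δw = √(δb² + δu²) = √(12.1 + 0.202) = 3.51, so δw/w = 0.0347.
Q is then a monomial in w, q, p:
δQ/Q = √((δw/w)² + (2·δq/q)² + (-1·δp/p)²) = √(0.00120 + 0.00740 + 0.000144) = 0.0935
Q = 350, so δQ = 0.0935 × 350 = 32.7.

32.7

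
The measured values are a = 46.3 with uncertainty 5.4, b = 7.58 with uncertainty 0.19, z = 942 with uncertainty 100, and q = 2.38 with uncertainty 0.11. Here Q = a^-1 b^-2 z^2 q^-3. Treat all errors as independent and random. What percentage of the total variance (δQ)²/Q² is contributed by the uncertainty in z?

56.1%

(δQ/Q)² = (-1·δa/a)² + (-2·δb/b)² + (2·δz/z)² + (-3·δq/q)²
  a term: (-1×0.117)² = 0.0136
  b term: (-2×0.0251)² = 0.00251
  z term: (2×0.106)² = 0.0451
  q term: (-3×0.0462)² = 0.0192
Total = 0.0804. Share from z = 0.0451/0.0804 = 0.561.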